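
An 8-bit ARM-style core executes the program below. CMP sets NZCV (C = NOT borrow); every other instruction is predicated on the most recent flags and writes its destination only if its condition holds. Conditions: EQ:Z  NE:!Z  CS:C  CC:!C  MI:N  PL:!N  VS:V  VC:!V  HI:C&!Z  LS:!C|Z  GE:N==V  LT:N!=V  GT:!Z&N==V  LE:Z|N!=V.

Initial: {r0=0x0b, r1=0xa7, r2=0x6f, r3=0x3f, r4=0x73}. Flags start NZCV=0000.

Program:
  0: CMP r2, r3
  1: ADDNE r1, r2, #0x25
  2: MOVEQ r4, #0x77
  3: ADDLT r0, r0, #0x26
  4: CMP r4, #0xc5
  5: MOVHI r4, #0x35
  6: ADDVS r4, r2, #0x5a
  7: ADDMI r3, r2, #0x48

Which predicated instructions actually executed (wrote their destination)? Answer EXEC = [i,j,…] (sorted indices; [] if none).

[0] flags=0010 → (cmp)
[1] flags=0010 NE?T → r1=0x94
[2] flags=0010 EQ?F → skip
[3] flags=0010 LT?F → skip
[4] flags=1001 → (cmp)
[5] flags=1001 HI?F → skip
[6] flags=1001 VS?T → r4=0xc9
[7] flags=1001 MI?T → r3=0xb7

EXEC = [1,6,7]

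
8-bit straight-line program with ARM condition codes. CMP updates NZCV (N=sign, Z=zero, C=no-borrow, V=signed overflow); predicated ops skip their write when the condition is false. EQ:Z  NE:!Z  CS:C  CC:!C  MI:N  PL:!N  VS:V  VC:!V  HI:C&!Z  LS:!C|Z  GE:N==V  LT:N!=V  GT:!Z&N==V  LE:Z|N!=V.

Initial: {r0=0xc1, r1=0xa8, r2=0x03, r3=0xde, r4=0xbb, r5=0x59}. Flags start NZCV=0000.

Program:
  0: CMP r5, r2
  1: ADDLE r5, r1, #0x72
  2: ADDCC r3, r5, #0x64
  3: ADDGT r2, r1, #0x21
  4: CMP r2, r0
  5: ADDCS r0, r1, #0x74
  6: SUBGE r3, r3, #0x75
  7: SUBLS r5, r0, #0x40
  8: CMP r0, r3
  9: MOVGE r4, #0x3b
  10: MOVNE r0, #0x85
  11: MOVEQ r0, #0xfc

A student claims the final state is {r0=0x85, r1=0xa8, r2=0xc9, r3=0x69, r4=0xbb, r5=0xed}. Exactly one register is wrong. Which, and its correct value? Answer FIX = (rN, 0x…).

0: ✓ CMP  NZCV=0010
1: · ADDLE
2: · ADDCC
3: ✓ ADDGT  r2←0xc9
4: ✓ CMP  NZCV=0010
5: ✓ ADDCS  r0←0x1c
6: ✓ SUBGE  r3←0x69
7: · SUBLS
8: ✓ CMP  NZCV=1000
9: · MOVGE
10: ✓ MOVNE  r0←0x85
11: · MOVEQ

FIX = (r5, 0x59)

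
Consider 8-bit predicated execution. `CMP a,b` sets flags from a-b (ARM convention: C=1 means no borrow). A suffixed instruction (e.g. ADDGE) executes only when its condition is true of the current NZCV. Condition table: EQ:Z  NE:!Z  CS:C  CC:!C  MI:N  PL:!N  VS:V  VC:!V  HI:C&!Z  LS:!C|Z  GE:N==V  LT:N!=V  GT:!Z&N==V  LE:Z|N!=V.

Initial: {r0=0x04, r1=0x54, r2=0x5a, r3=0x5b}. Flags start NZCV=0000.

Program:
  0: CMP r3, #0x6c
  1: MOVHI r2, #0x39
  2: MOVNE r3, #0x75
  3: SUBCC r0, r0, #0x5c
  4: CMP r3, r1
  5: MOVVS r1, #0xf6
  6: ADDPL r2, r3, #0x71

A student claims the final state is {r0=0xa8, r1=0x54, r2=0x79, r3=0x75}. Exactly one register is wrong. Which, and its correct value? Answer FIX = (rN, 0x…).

0: ✓ CMP  NZCV=1000
1: · MOVHI
2: ✓ MOVNE  r3←0x75
3: ✓ SUBCC  r0←0xa8
4: ✓ CMP  NZCV=0010
5: · MOVVS
6: ✓ ADDPL  r2←0xe6

FIX = (r2, 0xe6)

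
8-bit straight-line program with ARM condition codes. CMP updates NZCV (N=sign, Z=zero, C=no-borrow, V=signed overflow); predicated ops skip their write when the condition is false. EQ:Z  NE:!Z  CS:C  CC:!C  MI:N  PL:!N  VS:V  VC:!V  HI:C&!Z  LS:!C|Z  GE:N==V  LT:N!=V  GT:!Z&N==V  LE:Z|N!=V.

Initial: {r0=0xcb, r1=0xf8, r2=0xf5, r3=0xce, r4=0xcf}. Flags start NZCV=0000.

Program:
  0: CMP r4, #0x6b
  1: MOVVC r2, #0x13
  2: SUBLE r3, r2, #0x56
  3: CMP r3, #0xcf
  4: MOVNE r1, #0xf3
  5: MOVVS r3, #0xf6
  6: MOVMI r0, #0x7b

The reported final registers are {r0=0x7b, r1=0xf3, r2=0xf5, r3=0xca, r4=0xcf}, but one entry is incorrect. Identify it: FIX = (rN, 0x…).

[0] flags=0011 → (cmp)
[1] flags=0011 VC?F → skip
[2] flags=0011 LE?T → r3=0x9f
[3] flags=1000 → (cmp)
[4] flags=1000 NE?T → r1=0xf3
[5] flags=1000 VS?F → skip
[6] flags=1000 MI?T → r0=0x7b

FIX = (r3, 0x9f)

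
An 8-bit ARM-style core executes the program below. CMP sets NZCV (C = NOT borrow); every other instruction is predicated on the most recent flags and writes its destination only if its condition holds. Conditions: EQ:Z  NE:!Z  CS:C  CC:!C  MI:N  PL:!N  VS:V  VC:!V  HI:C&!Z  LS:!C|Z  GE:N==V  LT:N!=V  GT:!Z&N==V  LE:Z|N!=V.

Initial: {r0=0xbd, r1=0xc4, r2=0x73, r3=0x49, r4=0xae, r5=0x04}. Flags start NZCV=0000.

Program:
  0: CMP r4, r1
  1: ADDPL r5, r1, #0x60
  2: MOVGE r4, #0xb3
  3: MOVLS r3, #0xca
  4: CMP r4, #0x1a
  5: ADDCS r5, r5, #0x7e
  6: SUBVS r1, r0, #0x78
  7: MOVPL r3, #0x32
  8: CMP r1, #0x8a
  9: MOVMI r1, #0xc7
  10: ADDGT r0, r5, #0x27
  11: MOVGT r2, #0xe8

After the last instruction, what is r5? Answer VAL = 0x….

VAL = 0x82

[0] flags=1000 → (cmp)
[1] flags=1000 PL?F → skip
[2] flags=1000 GE?F → skip
[3] flags=1000 LS?T → r3=0xca
[4] flags=1010 → (cmp)
[5] flags=1010 CS?T → r5=0x82
[6] flags=1010 VS?F → skip
[7] flags=1010 PL?F → skip
[8] flags=0010 → (cmp)
[9] flags=0010 MI?F → skip
[10] flags=0010 GT?T → r0=0xa9
[11] flags=0010 GT?T → r2=0xe8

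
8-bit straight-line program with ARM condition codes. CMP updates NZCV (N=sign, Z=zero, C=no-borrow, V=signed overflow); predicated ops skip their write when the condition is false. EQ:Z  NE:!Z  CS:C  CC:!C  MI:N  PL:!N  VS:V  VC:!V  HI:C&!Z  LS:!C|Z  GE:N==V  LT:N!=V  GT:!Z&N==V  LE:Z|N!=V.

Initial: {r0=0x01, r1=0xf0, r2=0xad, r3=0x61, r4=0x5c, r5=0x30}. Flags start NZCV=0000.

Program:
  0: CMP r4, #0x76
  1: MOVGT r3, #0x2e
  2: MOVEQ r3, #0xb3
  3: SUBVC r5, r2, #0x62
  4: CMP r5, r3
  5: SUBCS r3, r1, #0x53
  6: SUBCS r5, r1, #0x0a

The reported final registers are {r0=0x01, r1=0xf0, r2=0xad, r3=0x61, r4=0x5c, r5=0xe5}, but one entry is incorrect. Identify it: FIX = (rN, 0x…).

[0] flags=1000 → (cmp)
[1] flags=1000 GT?F → skip
[2] flags=1000 EQ?F → skip
[3] flags=1000 VC?T → r5=0x4b
[4] flags=1000 → (cmp)
[5] flags=1000 CS?F → skip
[6] flags=1000 CS?F → skip

FIX = (r5, 0x4b)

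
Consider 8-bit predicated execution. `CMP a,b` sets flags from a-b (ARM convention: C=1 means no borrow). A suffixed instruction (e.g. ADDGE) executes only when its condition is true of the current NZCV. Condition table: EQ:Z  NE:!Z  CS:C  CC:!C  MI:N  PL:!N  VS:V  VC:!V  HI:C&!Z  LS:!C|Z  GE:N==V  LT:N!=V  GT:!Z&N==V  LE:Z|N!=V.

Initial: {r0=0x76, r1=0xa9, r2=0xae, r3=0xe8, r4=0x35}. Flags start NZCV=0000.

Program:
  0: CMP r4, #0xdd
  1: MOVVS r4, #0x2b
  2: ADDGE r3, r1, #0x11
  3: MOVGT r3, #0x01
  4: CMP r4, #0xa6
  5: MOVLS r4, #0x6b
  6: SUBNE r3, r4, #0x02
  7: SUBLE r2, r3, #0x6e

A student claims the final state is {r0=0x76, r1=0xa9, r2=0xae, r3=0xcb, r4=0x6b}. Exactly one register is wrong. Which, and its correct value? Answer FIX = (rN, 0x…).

0: ✓ CMP  NZCV=0000
1: · MOVVS
2: ✓ ADDGE  r3←0xba
3: ✓ MOVGT  r3←0x01
4: ✓ CMP  NZCV=1001
5: ✓ MOVLS  r4←0x6b
6: ✓ SUBNE  r3←0x69
7: · SUBLE

FIX = (r3, 0x69)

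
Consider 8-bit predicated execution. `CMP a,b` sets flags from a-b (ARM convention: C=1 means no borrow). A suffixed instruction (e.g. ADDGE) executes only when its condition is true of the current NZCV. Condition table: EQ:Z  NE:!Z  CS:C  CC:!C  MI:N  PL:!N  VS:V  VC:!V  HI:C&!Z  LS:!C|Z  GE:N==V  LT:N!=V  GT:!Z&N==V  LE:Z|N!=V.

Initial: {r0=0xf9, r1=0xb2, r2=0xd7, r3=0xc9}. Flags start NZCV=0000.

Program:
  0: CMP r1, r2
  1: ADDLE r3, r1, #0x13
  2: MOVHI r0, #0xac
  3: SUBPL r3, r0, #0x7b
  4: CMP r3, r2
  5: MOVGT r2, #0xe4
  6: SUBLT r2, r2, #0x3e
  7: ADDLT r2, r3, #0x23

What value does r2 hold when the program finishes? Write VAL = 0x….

VAL = 0xe8

[0] flags=1000 → (cmp)
[1] flags=1000 LE?T → r3=0xc5
[2] flags=1000 HI?F → skip
[3] flags=1000 PL?F → skip
[4] flags=1000 → (cmp)
[5] flags=1000 GT?F → skip
[6] flags=1000 LT?T → r2=0x99
[7] flags=1000 LT?T → r2=0xe8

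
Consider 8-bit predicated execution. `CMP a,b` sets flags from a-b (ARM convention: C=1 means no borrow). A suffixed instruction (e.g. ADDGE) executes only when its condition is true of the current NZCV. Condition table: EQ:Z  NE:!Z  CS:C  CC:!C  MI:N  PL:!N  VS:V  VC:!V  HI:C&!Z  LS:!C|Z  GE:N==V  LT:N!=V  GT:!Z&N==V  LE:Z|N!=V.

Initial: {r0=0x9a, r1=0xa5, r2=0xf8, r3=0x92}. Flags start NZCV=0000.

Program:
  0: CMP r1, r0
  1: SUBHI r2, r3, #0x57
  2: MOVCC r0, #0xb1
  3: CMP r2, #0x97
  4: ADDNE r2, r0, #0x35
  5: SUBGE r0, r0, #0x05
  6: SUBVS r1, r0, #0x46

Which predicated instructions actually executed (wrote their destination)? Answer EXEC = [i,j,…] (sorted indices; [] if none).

[0] flags=0010 → (cmp)
[1] flags=0010 HI?T → r2=0x3b
[2] flags=0010 CC?F → skip
[3] flags=1001 → (cmp)
[4] flags=1001 NE?T → r2=0xcf
[5] flags=1001 GE?T → r0=0x95
[6] flags=1001 VS?T → r1=0x4f

EXEC = [1,4,5,6]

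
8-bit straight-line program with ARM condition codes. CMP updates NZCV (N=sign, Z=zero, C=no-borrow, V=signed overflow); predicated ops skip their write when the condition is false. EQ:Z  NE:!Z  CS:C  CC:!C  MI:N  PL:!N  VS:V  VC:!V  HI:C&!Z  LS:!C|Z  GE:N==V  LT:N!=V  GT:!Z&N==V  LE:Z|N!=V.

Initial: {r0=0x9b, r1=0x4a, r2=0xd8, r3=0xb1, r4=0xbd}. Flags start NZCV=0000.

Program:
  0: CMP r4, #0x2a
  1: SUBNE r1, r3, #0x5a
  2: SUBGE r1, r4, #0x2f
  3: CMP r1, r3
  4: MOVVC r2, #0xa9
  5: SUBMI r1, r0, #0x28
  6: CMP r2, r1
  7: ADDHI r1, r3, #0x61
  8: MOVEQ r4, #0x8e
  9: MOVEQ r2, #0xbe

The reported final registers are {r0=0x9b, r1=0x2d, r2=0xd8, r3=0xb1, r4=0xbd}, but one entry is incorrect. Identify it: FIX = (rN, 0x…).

FIX = (r1, 0x12)

0: ✓ CMP  NZCV=1010
1: ✓ SUBNE  r1←0x57
2: · SUBGE
3: ✓ CMP  NZCV=1001
4: · MOVVC
5: ✓ SUBMI  r1←0x73
6: ✓ CMP  NZCV=0011
7: ✓ ADDHI  r1←0x12
8: · MOVEQ
9: · MOVEQ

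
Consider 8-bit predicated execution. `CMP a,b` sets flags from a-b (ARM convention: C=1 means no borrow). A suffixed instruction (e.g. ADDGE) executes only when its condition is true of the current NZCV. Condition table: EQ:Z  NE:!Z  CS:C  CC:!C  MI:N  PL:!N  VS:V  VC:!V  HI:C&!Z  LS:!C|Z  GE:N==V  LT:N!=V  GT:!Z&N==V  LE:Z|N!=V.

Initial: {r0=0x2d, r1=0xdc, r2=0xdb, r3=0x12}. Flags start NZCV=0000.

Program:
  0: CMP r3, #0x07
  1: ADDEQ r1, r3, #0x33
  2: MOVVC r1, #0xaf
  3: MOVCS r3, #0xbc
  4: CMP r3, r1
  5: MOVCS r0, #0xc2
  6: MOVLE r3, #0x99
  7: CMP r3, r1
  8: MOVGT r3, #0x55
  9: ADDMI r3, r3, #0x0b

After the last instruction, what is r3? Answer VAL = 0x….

VAL = 0x55

[0] flags=0010 → (cmp)
[1] flags=0010 EQ?F → skip
[2] flags=0010 VC?T → r1=0xaf
[3] flags=0010 CS?T → r3=0xbc
[4] flags=0010 → (cmp)
[5] flags=0010 CS?T → r0=0xc2
[6] flags=0010 LE?F → skip
[7] flags=0010 → (cmp)
[8] flags=0010 GT?T → r3=0x55
[9] flags=0010 MI?F → skip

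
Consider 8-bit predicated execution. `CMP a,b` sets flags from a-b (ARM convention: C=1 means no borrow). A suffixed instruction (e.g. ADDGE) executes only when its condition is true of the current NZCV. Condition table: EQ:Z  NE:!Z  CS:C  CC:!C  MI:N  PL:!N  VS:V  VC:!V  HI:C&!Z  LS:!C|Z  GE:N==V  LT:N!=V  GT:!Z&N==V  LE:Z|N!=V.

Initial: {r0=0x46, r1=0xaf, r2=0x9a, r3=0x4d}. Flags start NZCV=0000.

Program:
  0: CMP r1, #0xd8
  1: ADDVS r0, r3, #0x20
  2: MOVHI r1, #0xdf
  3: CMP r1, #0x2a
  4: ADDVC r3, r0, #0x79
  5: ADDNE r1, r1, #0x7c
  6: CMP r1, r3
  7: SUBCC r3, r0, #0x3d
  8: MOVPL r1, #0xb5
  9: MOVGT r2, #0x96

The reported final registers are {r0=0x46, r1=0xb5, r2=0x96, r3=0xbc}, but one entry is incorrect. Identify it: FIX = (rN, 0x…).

FIX = (r3, 0x09)

[0] flags=1000 → (cmp)
[1] flags=1000 VS?F → skip
[2] flags=1000 HI?F → skip
[3] flags=1010 → (cmp)
[4] flags=1010 VC?T → r3=0xbf
[5] flags=1010 NE?T → r1=0x2b
[6] flags=0000 → (cmp)
[7] flags=0000 CC?T → r3=0x09
[8] flags=0000 PL?T → r1=0xb5
[9] flags=0000 GT?T → r2=0x96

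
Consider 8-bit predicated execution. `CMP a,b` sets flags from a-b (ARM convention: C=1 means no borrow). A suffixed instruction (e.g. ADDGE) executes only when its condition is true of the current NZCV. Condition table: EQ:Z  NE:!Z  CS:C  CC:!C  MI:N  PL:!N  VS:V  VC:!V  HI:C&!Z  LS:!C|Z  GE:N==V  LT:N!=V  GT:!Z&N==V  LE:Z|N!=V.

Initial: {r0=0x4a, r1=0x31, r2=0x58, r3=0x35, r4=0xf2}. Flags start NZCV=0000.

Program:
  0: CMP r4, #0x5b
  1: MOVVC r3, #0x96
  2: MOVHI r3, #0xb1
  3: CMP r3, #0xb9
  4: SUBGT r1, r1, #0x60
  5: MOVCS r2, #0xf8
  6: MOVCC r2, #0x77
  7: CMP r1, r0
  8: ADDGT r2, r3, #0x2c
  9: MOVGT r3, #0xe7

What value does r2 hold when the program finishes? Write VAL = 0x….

VAL = 0x77

0: ✓ CMP  NZCV=1010
1: ✓ MOVVC  r3←0x96
2: ✓ MOVHI  r3←0xb1
3: ✓ CMP  NZCV=1000
4: · SUBGT
5: · MOVCS
6: ✓ MOVCC  r2←0x77
7: ✓ CMP  NZCV=1000
8: · ADDGT
9: · MOVGT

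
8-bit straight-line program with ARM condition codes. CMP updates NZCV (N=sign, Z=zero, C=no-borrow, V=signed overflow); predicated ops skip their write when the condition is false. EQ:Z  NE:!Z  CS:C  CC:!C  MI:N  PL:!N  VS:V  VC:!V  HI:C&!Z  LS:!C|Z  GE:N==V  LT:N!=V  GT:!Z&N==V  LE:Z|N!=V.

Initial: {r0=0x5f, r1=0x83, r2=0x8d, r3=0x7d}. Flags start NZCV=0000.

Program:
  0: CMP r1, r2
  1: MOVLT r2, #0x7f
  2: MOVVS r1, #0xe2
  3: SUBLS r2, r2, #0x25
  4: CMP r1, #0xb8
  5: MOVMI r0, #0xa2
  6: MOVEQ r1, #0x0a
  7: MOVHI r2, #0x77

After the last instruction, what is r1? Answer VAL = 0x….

[0] flags=1000 → (cmp)
[1] flags=1000 LT?T → r2=0x7f
[2] flags=1000 VS?F → skip
[3] flags=1000 LS?T → r2=0x5a
[4] flags=1000 → (cmp)
[5] flags=1000 MI?T → r0=0xa2
[6] flags=1000 EQ?F → skip
[7] flags=1000 HI?F → skip

VAL = 0x83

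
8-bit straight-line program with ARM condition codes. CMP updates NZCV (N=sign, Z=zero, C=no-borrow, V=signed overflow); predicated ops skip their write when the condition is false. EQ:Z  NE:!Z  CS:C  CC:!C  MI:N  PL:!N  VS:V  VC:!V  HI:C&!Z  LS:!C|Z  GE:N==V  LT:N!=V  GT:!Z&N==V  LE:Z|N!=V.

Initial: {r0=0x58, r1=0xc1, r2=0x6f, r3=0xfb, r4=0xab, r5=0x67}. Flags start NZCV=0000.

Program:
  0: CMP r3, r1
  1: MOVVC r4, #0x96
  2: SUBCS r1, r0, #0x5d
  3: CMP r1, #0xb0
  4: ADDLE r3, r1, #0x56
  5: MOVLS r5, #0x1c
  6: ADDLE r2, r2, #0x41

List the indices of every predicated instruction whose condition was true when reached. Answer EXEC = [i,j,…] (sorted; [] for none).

EXEC = [1,2]

0: ✓ CMP  NZCV=0010
1: ✓ MOVVC  r4←0x96
2: ✓ SUBCS  r1←0xfb
3: ✓ CMP  NZCV=0010
4: · ADDLE
5: · MOVLS
6: · ADDLE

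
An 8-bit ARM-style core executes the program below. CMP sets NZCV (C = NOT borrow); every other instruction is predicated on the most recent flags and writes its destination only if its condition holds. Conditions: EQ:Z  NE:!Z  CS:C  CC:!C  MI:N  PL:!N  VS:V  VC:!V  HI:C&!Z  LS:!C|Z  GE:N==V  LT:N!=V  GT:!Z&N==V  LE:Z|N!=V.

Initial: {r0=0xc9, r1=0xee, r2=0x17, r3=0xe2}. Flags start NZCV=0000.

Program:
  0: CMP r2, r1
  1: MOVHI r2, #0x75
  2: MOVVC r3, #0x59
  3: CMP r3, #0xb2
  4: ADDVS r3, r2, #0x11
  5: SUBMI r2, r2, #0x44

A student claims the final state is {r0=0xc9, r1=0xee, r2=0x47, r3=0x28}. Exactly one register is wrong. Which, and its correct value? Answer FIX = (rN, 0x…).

[0] flags=0000 → (cmp)
[1] flags=0000 HI?F → skip
[2] flags=0000 VC?T → r3=0x59
[3] flags=1001 → (cmp)
[4] flags=1001 VS?T → r3=0x28
[5] flags=1001 MI?T → r2=0xd3

FIX = (r2, 0xd3)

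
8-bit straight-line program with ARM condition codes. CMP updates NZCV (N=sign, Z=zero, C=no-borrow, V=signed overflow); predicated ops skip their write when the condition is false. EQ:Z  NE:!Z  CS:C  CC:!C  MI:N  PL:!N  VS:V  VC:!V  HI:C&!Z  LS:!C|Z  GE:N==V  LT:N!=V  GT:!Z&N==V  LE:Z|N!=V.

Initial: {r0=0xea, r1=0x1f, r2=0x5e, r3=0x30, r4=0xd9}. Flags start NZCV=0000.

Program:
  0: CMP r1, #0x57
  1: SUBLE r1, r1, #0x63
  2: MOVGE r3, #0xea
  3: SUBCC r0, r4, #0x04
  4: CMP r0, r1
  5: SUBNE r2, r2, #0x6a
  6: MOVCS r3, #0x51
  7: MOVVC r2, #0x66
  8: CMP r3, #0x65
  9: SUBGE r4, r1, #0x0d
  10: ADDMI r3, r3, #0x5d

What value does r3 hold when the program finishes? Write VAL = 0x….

VAL = 0xae

0: ✓ CMP  NZCV=1000
1: ✓ SUBLE  r1←0xbc
2: · MOVGE
3: ✓ SUBCC  r0←0xd5
4: ✓ CMP  NZCV=0010
5: ✓ SUBNE  r2←0xf4
6: ✓ MOVCS  r3←0x51
7: ✓ MOVVC  r2←0x66
8: ✓ CMP  NZCV=1000
9: · SUBGE
10: ✓ ADDMI  r3←0xae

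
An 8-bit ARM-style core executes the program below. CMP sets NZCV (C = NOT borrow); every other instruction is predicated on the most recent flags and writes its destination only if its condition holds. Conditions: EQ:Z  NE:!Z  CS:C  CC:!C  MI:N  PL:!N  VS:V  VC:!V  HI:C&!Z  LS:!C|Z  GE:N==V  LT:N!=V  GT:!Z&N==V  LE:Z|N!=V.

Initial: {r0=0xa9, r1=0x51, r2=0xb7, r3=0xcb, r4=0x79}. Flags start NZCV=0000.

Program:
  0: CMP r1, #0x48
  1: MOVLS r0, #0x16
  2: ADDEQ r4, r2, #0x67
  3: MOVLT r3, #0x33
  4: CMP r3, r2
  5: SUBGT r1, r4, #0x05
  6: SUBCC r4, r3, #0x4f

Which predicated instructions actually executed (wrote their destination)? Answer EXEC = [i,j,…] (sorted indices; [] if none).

EXEC = [5]

[0] flags=0010 → (cmp)
[1] flags=0010 LS?F → skip
[2] flags=0010 EQ?F → skip
[3] flags=0010 LT?F → skip
[4] flags=0010 → (cmp)
[5] flags=0010 GT?T → r1=0x74
[6] flags=0010 CC?F → skip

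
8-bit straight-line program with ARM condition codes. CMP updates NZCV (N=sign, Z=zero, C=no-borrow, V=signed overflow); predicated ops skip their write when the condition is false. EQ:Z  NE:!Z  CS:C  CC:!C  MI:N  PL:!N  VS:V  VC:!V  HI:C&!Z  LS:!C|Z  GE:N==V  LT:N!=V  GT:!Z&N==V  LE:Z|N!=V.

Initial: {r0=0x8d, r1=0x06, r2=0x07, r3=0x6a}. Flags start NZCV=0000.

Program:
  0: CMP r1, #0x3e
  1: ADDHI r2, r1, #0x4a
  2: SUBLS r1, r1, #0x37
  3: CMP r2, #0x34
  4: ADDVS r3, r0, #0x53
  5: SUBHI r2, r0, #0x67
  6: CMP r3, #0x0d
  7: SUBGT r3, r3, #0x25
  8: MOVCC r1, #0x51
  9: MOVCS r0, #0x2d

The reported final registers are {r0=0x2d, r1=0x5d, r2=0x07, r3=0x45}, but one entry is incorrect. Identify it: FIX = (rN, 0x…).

0: ✓ CMP  NZCV=1000
1: · ADDHI
2: ✓ SUBLS  r1←0xcf
3: ✓ CMP  NZCV=1000
4: · ADDVS
5: · SUBHI
6: ✓ CMP  NZCV=0010
7: ✓ SUBGT  r3←0x45
8: · MOVCC
9: ✓ MOVCS  r0←0x2d

FIX = (r1, 0xcf)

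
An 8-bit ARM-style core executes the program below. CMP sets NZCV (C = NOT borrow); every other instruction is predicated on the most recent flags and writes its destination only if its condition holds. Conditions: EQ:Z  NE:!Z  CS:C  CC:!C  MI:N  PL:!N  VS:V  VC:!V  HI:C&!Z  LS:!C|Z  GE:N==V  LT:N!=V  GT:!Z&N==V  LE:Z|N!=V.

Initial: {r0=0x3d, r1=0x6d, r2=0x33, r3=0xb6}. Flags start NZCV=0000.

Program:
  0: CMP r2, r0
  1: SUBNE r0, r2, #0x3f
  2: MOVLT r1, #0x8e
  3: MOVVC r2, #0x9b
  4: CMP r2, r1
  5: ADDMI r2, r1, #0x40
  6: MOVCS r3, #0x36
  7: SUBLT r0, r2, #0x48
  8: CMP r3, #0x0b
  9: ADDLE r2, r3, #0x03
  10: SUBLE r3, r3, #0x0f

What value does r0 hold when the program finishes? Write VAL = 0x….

VAL = 0xf4

[0] flags=1000 → (cmp)
[1] flags=1000 NE?T → r0=0xf4
[2] flags=1000 LT?T → r1=0x8e
[3] flags=1000 VC?T → r2=0x9b
[4] flags=0010 → (cmp)
[5] flags=0010 MI?F → skip
[6] flags=0010 CS?T → r3=0x36
[7] flags=0010 LT?F → skip
[8] flags=0010 → (cmp)
[9] flags=0010 LE?F → skip
[10] flags=0010 LE?F → skip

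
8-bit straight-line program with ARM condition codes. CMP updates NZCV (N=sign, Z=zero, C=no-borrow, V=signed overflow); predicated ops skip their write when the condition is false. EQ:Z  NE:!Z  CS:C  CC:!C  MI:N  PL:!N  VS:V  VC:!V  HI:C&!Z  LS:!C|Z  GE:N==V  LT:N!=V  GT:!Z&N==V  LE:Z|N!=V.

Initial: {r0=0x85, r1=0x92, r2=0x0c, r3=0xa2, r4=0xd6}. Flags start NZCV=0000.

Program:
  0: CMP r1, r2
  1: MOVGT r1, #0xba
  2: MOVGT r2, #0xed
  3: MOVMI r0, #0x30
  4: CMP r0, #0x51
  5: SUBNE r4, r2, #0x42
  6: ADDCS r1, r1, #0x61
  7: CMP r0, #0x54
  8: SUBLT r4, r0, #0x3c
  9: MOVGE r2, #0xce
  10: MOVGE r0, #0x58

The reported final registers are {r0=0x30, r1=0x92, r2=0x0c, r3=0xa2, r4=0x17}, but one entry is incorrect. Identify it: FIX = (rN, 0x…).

[0] flags=1010 → (cmp)
[1] flags=1010 GT?F → skip
[2] flags=1010 GT?F → skip
[3] flags=1010 MI?T → r0=0x30
[4] flags=1000 → (cmp)
[5] flags=1000 NE?T → r4=0xca
[6] flags=1000 CS?F → skip
[7] flags=1000 → (cmp)
[8] flags=1000 LT?T → r4=0xf4
[9] flags=1000 GE?F → skip
[10] flags=1000 GE?F → skip

FIX = (r4, 0xf4)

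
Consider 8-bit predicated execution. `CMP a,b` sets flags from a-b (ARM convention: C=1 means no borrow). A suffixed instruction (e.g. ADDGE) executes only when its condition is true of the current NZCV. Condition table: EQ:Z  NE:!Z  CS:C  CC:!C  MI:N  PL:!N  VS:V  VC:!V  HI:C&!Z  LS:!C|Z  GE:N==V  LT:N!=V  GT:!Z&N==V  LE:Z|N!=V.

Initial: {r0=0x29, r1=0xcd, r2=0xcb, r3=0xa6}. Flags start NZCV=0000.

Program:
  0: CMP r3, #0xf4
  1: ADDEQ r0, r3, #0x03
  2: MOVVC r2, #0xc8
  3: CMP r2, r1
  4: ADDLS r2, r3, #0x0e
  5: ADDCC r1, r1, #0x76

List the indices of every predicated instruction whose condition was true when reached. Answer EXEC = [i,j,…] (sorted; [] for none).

0: ✓ CMP  NZCV=1000
1: · ADDEQ
2: ✓ MOVVC  r2←0xc8
3: ✓ CMP  NZCV=1000
4: ✓ ADDLS  r2←0xb4
5: ✓ ADDCC  r1←0x43

EXEC = [2,4,5]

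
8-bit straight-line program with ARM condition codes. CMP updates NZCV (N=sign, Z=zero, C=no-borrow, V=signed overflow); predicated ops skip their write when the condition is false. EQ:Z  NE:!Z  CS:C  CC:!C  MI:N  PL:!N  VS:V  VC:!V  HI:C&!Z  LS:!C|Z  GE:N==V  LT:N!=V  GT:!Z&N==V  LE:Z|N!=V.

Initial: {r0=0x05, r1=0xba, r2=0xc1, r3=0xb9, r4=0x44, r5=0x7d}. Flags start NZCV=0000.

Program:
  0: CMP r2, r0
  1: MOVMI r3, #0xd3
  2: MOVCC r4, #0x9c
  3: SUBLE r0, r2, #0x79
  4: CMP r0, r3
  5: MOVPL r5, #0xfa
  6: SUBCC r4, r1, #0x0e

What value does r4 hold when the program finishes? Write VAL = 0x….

0: ✓ CMP  NZCV=1010
1: ✓ MOVMI  r3←0xd3
2: · MOVCC
3: ✓ SUBLE  r0←0x48
4: ✓ CMP  NZCV=0000
5: ✓ MOVPL  r5←0xfa
6: ✓ SUBCC  r4←0xac

VAL = 0xac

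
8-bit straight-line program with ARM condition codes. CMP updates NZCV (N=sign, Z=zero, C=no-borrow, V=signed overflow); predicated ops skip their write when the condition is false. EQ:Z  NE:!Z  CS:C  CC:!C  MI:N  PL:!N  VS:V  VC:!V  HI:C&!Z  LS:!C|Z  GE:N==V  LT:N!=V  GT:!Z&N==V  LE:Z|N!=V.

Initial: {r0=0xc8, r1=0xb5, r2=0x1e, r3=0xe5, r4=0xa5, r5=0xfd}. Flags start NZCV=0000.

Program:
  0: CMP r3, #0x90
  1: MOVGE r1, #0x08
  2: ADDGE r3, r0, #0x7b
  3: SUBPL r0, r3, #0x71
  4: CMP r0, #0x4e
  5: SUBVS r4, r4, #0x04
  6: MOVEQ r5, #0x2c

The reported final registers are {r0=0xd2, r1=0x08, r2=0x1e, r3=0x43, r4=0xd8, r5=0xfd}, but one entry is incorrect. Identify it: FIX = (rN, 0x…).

0: ✓ CMP  NZCV=0010
1: ✓ MOVGE  r1←0x08
2: ✓ ADDGE  r3←0x43
3: ✓ SUBPL  r0←0xd2
4: ✓ CMP  NZCV=1010
5: · SUBVS
6: · MOVEQ

FIX = (r4, 0xa5)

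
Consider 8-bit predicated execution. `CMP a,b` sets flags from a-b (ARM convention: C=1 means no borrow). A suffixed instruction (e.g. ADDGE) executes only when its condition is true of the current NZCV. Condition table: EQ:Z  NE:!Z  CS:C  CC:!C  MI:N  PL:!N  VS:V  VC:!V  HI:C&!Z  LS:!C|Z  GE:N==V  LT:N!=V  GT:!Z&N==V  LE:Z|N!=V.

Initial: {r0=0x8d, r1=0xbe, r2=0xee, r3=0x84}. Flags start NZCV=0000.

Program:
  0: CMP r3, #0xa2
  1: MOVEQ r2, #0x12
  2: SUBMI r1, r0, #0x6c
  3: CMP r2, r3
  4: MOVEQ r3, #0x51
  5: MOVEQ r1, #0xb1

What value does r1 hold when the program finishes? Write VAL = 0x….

0: ✓ CMP  NZCV=1000
1: · MOVEQ
2: ✓ SUBMI  r1←0x21
3: ✓ CMP  NZCV=0010
4: · MOVEQ
5: · MOVEQ

VAL = 0x21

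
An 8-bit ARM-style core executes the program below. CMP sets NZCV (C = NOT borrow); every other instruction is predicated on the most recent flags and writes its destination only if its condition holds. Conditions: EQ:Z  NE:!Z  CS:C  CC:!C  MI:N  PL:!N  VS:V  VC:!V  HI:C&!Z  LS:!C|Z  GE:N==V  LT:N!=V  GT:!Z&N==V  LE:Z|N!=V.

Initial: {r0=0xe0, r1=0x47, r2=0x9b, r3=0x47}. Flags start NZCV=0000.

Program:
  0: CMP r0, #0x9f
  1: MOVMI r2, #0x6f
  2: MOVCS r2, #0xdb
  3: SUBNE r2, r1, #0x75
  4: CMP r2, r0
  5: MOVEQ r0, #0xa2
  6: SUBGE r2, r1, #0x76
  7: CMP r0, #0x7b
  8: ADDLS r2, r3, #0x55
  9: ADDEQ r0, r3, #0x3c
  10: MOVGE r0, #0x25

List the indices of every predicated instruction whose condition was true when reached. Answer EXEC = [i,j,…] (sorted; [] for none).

0: ✓ CMP  NZCV=0010
1: · MOVMI
2: ✓ MOVCS  r2←0xdb
3: ✓ SUBNE  r2←0xd2
4: ✓ CMP  NZCV=1000
5: · MOVEQ
6: · SUBGE
7: ✓ CMP  NZCV=0011
8: · ADDLS
9: · ADDEQ
10: · MOVGE

EXEC = [2,3]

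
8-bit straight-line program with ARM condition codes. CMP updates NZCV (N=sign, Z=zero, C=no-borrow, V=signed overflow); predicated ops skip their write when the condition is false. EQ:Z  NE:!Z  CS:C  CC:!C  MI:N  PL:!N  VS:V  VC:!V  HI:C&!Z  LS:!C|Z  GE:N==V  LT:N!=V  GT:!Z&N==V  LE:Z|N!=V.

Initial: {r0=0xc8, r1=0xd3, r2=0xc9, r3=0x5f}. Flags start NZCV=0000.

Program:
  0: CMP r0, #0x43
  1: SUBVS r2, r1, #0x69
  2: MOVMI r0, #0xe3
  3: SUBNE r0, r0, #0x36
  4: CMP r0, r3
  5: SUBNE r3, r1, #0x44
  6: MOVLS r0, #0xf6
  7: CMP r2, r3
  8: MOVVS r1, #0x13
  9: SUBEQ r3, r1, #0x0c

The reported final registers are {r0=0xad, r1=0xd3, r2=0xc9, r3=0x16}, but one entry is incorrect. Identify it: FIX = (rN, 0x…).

0: ✓ CMP  NZCV=1010
1: · SUBVS
2: ✓ MOVMI  r0←0xe3
3: ✓ SUBNE  r0←0xad
4: ✓ CMP  NZCV=0011
5: ✓ SUBNE  r3←0x8f
6: · MOVLS
7: ✓ CMP  NZCV=0010
8: · MOVVS
9: · SUBEQ

FIX = (r3, 0x8f)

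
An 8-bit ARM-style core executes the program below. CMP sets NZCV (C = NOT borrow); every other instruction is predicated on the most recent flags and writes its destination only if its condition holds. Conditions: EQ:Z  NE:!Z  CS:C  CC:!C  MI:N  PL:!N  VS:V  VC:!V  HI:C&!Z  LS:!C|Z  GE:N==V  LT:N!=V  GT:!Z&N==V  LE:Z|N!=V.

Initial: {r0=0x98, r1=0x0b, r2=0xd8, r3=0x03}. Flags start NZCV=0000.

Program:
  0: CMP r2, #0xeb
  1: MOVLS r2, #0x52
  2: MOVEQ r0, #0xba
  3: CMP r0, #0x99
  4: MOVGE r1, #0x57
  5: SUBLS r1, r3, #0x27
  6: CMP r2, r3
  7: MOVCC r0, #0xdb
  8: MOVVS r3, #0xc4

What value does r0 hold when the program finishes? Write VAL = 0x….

[0] flags=1000 → (cmp)
[1] flags=1000 LS?T → r2=0x52
[2] flags=1000 EQ?F → skip
[3] flags=1000 → (cmp)
[4] flags=1000 GE?F → skip
[5] flags=1000 LS?T → r1=0xdc
[6] flags=0010 → (cmp)
[7] flags=0010 CC?F → skip
[8] flags=0010 VS?F → skip

VAL = 0x98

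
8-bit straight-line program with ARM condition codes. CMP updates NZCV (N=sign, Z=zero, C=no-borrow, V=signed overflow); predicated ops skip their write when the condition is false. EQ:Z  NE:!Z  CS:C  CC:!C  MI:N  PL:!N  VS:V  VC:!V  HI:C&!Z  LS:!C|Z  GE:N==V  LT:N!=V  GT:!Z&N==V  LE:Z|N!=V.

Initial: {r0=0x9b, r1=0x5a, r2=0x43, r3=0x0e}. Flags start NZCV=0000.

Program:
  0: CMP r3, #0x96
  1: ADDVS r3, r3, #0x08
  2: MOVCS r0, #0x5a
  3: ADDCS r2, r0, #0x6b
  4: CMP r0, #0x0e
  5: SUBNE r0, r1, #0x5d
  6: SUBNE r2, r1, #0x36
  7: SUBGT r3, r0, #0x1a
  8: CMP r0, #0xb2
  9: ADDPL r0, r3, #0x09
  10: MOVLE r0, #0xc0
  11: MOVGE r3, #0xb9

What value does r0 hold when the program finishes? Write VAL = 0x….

VAL = 0x17

0: ✓ CMP  NZCV=0000
1: · ADDVS
2: · MOVCS
3: · ADDCS
4: ✓ CMP  NZCV=1010
5: ✓ SUBNE  r0←0xfd
6: ✓ SUBNE  r2←0x24
7: · SUBGT
8: ✓ CMP  NZCV=0010
9: ✓ ADDPL  r0←0x17
10: · MOVLE
11: ✓ MOVGE  r3←0xb9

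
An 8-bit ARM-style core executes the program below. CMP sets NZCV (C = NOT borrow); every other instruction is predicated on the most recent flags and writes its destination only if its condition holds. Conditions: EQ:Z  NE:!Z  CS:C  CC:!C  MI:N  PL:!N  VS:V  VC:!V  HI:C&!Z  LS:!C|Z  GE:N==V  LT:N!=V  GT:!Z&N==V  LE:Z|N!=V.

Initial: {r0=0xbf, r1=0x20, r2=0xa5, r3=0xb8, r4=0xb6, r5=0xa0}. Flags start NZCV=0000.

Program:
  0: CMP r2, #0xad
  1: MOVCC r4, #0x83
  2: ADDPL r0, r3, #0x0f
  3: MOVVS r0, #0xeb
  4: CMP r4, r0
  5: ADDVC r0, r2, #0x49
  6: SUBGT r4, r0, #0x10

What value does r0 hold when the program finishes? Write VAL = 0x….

0: ✓ CMP  NZCV=1000
1: ✓ MOVCC  r4←0x83
2: · ADDPL
3: · MOVVS
4: ✓ CMP  NZCV=1000
5: ✓ ADDVC  r0←0xee
6: · SUBGT

VAL = 0xee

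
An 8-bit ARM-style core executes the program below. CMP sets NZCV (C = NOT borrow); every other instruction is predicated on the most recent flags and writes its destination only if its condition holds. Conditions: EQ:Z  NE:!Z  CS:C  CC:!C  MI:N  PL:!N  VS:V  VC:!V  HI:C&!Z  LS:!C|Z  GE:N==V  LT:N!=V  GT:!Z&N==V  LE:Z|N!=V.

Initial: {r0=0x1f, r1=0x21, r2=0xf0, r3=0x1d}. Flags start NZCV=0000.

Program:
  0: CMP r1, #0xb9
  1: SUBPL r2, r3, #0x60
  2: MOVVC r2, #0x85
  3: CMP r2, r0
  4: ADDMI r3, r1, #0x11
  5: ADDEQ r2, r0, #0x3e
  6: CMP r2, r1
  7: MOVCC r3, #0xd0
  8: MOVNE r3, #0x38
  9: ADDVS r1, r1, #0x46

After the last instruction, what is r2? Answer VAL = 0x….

VAL = 0x85

0: ✓ CMP  NZCV=0000
1: ✓ SUBPL  r2←0xbd
2: ✓ MOVVC  r2←0x85
3: ✓ CMP  NZCV=0011
4: · ADDMI
5: · ADDEQ
6: ✓ CMP  NZCV=0011
7: · MOVCC
8: ✓ MOVNE  r3←0x38
9: ✓ ADDVS  r1←0x67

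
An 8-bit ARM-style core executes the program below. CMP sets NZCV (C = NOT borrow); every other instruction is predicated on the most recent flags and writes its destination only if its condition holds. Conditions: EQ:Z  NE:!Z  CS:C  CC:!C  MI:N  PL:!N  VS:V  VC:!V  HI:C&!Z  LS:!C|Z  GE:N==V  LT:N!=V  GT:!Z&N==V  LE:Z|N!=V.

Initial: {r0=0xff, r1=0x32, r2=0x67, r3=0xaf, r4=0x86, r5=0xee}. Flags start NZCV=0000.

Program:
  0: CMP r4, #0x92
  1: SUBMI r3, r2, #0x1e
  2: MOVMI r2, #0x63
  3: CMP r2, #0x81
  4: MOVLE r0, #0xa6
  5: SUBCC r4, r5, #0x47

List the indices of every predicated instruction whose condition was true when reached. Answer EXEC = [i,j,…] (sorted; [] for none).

EXEC = [1,2,5]

[0] flags=1000 → (cmp)
[1] flags=1000 MI?T → r3=0x49
[2] flags=1000 MI?T → r2=0x63
[3] flags=1001 → (cmp)
[4] flags=1001 LE?F → skip
[5] flags=1001 CC?T → r4=0xa7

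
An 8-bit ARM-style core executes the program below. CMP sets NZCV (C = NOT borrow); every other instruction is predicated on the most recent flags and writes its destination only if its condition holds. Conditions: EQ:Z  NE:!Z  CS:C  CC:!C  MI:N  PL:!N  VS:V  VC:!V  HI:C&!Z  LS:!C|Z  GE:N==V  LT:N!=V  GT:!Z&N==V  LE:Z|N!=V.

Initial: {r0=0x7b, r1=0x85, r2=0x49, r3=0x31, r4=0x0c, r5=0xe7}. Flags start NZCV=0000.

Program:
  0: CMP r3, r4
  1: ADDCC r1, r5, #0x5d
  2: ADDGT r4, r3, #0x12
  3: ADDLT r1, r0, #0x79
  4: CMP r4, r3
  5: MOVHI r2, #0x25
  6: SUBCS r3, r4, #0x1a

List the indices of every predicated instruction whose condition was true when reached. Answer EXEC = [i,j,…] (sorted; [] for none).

[0] flags=0010 → (cmp)
[1] flags=0010 CC?F → skip
[2] flags=0010 GT?T → r4=0x43
[3] flags=0010 LT?F → skip
[4] flags=0010 → (cmp)
[5] flags=0010 HI?T → r2=0x25
[6] flags=0010 CS?T → r3=0x29

EXEC = [2,5,6]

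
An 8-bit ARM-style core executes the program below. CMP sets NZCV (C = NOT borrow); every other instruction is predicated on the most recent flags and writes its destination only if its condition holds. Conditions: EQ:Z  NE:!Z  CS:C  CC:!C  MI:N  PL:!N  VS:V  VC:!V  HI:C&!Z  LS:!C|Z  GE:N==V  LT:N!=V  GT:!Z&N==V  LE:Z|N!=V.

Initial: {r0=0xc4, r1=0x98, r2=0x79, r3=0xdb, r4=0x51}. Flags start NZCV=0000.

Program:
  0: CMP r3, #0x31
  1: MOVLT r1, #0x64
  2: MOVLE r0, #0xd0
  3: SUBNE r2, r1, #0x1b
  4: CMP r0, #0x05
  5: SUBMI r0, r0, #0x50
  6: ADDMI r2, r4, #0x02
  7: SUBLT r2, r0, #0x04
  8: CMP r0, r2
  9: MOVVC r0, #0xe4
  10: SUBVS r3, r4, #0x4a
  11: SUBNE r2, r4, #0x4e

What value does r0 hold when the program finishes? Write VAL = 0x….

0: ✓ CMP  NZCV=1010
1: ✓ MOVLT  r1←0x64
2: ✓ MOVLE  r0←0xd0
3: ✓ SUBNE  r2←0x49
4: ✓ CMP  NZCV=1010
5: ✓ SUBMI  r0←0x80
6: ✓ ADDMI  r2←0x53
7: ✓ SUBLT  r2←0x7c
8: ✓ CMP  NZCV=0011
9: · MOVVC
10: ✓ SUBVS  r3←0x07
11: ✓ SUBNE  r2←0x03

VAL = 0x80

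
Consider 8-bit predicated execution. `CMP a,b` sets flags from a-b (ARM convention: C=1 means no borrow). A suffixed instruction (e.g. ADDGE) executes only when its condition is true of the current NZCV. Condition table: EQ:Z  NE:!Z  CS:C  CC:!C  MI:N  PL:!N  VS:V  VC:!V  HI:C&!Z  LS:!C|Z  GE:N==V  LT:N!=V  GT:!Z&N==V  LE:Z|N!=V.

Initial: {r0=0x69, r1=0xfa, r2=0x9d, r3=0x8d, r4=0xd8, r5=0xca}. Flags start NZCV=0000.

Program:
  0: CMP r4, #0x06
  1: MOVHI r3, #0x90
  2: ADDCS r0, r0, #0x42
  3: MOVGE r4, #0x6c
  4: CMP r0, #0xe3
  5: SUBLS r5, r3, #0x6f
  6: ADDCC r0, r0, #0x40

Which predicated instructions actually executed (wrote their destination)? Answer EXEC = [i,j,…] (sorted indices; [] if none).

[0] flags=1010 → (cmp)
[1] flags=1010 HI?T → r3=0x90
[2] flags=1010 CS?T → r0=0xab
[3] flags=1010 GE?F → skip
[4] flags=1000 → (cmp)
[5] flags=1000 LS?T → r5=0x21
[6] flags=1000 CC?T → r0=0xeb

EXEC = [1,2,5,6]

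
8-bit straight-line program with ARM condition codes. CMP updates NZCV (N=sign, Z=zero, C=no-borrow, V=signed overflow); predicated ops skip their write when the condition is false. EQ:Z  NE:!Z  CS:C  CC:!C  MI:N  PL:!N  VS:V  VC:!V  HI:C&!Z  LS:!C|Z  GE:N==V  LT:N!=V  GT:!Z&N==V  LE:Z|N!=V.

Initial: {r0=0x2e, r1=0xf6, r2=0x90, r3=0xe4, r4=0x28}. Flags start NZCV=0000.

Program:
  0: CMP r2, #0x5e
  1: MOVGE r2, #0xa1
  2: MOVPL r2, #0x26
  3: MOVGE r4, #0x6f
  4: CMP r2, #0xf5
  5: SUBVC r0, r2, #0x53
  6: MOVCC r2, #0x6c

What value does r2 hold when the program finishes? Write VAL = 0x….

[0] flags=0011 → (cmp)
[1] flags=0011 GE?F → skip
[2] flags=0011 PL?T → r2=0x26
[3] flags=0011 GE?F → skip
[4] flags=0000 → (cmp)
[5] flags=0000 VC?T → r0=0xd3
[6] flags=0000 CC?T → r2=0x6c

VAL = 0x6c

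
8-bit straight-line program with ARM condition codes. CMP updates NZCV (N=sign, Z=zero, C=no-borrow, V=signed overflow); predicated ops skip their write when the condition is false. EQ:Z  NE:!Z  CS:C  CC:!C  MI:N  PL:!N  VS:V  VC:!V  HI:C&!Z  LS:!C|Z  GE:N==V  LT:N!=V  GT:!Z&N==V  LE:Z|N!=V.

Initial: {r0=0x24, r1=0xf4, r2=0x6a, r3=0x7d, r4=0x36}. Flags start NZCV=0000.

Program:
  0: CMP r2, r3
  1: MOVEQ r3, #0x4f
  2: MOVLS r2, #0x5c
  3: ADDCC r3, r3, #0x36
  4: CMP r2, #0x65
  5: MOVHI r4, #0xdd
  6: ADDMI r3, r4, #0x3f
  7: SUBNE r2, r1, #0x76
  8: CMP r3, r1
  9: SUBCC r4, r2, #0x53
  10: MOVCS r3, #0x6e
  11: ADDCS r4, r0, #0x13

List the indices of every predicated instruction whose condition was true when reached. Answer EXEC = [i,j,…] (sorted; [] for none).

[0] flags=1000 → (cmp)
[1] flags=1000 EQ?F → skip
[2] flags=1000 LS?T → r2=0x5c
[3] flags=1000 CC?T → r3=0xb3
[4] flags=1000 → (cmp)
[5] flags=1000 HI?F → skip
[6] flags=1000 MI?T → r3=0x75
[7] flags=1000 NE?T → r2=0x7e
[8] flags=1001 → (cmp)
[9] flags=1001 CC?T → r4=0x2b
[10] flags=1001 CS?F → skip
[11] flags=1001 CS?F → skip

EXEC = [2,3,6,7,9]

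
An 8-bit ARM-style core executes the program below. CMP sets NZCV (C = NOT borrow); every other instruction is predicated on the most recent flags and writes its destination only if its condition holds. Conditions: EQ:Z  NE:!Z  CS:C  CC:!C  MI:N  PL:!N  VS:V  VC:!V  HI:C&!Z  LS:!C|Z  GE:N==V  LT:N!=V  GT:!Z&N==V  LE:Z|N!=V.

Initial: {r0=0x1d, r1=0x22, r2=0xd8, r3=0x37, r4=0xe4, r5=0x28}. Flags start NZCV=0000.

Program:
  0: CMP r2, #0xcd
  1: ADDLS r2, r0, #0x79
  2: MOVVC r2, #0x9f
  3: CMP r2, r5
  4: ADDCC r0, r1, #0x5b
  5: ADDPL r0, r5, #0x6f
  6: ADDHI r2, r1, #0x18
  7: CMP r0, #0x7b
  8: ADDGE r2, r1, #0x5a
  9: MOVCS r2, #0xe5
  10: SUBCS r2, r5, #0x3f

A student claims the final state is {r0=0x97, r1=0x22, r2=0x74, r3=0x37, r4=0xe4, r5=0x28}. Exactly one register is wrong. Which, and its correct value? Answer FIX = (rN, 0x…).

0: ✓ CMP  NZCV=0010
1: · ADDLS
2: ✓ MOVVC  r2←0x9f
3: ✓ CMP  NZCV=0011
4: · ADDCC
5: ✓ ADDPL  r0←0x97
6: ✓ ADDHI  r2←0x3a
7: ✓ CMP  NZCV=0011
8: · ADDGE
9: ✓ MOVCS  r2←0xe5
10: ✓ SUBCS  r2←0xe9

FIX = (r2, 0xe9)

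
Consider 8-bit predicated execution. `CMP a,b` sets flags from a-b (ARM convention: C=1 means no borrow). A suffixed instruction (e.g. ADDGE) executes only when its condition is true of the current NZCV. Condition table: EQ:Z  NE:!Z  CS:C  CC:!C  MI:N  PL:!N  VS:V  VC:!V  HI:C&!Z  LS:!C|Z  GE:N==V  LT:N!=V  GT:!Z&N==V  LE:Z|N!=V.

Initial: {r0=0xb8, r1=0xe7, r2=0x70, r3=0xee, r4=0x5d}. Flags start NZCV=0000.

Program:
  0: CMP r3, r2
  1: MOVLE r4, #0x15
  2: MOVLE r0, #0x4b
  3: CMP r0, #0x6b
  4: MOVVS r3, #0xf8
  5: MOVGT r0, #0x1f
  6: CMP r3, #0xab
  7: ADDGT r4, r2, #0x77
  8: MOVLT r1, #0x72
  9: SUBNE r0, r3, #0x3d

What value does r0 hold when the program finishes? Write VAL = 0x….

VAL = 0xb1

0: ✓ CMP  NZCV=0011
1: ✓ MOVLE  r4←0x15
2: ✓ MOVLE  r0←0x4b
3: ✓ CMP  NZCV=1000
4: · MOVVS
5: · MOVGT
6: ✓ CMP  NZCV=0010
7: ✓ ADDGT  r4←0xe7
8: · MOVLT
9: ✓ SUBNE  r0←0xb1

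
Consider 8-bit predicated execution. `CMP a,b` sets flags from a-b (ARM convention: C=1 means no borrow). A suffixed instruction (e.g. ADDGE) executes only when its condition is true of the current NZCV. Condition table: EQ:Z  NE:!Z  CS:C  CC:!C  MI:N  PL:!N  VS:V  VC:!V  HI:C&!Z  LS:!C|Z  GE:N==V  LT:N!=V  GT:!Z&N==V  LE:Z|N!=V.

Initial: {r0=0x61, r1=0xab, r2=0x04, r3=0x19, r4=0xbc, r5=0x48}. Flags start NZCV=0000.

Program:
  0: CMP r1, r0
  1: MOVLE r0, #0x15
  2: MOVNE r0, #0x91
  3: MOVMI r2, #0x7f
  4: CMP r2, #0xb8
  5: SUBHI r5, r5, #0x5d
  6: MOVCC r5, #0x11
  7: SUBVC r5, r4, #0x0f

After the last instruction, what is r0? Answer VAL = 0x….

0: ✓ CMP  NZCV=0011
1: ✓ MOVLE  r0←0x15
2: ✓ MOVNE  r0←0x91
3: · MOVMI
4: ✓ CMP  NZCV=0000
5: · SUBHI
6: ✓ MOVCC  r5←0x11
7: ✓ SUBVC  r5←0xad

VAL = 0x91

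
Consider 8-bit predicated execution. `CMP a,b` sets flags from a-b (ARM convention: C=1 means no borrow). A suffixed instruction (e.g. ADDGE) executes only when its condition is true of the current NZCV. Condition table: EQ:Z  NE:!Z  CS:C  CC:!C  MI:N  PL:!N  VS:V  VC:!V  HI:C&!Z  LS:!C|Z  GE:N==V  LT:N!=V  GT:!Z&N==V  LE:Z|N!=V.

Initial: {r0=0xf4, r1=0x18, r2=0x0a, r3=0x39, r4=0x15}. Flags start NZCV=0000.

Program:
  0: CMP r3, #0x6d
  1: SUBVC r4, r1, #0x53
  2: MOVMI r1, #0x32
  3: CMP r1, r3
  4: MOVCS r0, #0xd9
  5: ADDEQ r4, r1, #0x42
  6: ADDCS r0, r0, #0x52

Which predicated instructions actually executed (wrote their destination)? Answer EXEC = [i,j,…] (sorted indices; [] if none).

[0] flags=1000 → (cmp)
[1] flags=1000 VC?T → r4=0xc5
[2] flags=1000 MI?T → r1=0x32
[3] flags=1000 → (cmp)
[4] flags=1000 CS?F → skip
[5] flags=1000 EQ?F → skip
[6] flags=1000 CS?F → skip

EXEC = [1,2]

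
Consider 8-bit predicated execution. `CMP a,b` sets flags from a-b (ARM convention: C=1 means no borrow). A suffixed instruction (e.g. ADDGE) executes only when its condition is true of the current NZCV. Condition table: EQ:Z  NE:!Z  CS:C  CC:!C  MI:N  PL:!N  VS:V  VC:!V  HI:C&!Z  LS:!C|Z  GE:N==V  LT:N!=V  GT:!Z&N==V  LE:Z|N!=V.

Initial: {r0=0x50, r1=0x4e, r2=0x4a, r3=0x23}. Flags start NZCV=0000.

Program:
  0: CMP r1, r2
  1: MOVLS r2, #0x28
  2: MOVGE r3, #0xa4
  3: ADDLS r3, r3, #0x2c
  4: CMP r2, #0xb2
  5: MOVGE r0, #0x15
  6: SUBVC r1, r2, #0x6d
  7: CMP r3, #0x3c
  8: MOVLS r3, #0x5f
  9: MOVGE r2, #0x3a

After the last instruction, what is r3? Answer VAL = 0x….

[0] flags=0010 → (cmp)
[1] flags=0010 LS?F → skip
[2] flags=0010 GE?T → r3=0xa4
[3] flags=0010 LS?F → skip
[4] flags=1001 → (cmp)
[5] flags=1001 GE?T → r0=0x15
[6] flags=1001 VC?F → skip
[7] flags=0011 → (cmp)
[8] flags=0011 LS?F → skip
[9] flags=0011 GE?F → skip

VAL = 0xa4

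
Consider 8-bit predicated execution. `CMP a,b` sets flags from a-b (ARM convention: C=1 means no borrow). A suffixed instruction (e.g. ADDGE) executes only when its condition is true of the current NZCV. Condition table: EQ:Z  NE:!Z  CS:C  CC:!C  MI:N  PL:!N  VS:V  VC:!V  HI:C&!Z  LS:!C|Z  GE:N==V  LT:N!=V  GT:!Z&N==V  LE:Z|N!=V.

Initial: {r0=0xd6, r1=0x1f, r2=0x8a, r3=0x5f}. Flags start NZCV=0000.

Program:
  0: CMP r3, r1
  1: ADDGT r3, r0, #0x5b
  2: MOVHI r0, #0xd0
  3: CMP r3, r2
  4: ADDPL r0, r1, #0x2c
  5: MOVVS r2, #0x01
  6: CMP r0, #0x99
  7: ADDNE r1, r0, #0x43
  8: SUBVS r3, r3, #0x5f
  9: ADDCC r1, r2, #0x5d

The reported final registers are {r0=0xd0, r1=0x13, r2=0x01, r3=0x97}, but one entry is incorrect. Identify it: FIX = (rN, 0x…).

FIX = (r3, 0x31)

0: ✓ CMP  NZCV=0010
1: ✓ ADDGT  r3←0x31
2: ✓ MOVHI  r0←0xd0
3: ✓ CMP  NZCV=1001
4: · ADDPL
5: ✓ MOVVS  r2←0x01
6: ✓ CMP  NZCV=0010
7: ✓ ADDNE  r1←0x13
8: · SUBVS
9: · ADDCC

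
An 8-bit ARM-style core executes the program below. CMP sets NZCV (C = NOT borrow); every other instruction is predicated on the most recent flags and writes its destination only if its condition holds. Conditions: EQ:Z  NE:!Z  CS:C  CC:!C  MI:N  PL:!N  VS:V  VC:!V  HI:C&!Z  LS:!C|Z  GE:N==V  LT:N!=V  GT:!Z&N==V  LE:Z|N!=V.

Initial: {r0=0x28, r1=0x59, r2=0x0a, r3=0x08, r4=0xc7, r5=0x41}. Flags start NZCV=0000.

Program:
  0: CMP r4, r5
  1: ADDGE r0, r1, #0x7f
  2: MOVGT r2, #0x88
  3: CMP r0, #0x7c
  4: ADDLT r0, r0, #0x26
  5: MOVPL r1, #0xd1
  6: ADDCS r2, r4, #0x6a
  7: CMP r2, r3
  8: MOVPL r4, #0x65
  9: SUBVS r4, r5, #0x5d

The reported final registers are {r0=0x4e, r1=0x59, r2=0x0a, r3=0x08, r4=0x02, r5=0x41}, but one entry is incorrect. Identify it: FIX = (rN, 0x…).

0: ✓ CMP  NZCV=1010
1: · ADDGE
2: · MOVGT
3: ✓ CMP  NZCV=1000
4: ✓ ADDLT  r0←0x4e
5: · MOVPL
6: · ADDCS
7: ✓ CMP  NZCV=0010
8: ✓ MOVPL  r4←0x65
9: · SUBVS

FIX = (r4, 0x65)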